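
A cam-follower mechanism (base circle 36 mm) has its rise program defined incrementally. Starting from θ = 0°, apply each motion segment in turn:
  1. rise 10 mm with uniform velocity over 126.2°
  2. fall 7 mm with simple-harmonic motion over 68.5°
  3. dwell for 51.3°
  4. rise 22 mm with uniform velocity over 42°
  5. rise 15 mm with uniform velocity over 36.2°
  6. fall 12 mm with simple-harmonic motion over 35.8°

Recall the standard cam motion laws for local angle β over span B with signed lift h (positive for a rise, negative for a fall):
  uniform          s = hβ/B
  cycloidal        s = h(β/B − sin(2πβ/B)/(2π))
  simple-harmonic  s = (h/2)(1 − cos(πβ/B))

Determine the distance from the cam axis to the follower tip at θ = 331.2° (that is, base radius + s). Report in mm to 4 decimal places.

seg 1 [0°–126.2°] uniform, h=10: full span → s += 10 → s = 10.0000
seg 2 [126.2°–194.7°] simple-harmonic, h=-7: full span → s += -7 → s = 3.0000
seg 3 [194.7°–246°] dwell: s stays 3.0000
seg 4 [246°–288°] uniform, h=22: full span → s += 22 → s = 25.0000
seg 5 [288°–324.2°] uniform, h=15: full span → s += 15 → s = 40.0000
seg 6 [324.2°–360°] simple-harmonic, h=-12: θ=331.2° here. β=7, B=35.8. -12/2·(1 − cos(π·0.1955)) = -1.0969 → s = 38.9031
radial distance = base radius + s = 36 + 38.9031 = 74.9031

74.9031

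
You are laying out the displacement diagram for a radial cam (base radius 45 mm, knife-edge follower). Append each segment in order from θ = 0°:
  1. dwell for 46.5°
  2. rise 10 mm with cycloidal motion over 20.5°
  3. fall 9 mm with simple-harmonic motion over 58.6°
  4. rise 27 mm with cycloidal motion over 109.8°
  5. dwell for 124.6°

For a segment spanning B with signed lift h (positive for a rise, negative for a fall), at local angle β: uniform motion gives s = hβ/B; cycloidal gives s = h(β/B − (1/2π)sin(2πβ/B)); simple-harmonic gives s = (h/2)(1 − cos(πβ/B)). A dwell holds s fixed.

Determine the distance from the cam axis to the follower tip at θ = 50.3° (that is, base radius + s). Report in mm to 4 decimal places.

seg 1 [0°–46.5°] dwell: s stays 0.0000
seg 2 [46.5°–67°] cycloidal, h=10: θ=50.3° here. β=3.8, B=20.5. 10·(0.1854 − sin(2π·0.1854)/(2π)) = 0.3916 → s = 0.3916
radial distance = base radius + s = 45 + 0.3916 = 45.3916

45.3916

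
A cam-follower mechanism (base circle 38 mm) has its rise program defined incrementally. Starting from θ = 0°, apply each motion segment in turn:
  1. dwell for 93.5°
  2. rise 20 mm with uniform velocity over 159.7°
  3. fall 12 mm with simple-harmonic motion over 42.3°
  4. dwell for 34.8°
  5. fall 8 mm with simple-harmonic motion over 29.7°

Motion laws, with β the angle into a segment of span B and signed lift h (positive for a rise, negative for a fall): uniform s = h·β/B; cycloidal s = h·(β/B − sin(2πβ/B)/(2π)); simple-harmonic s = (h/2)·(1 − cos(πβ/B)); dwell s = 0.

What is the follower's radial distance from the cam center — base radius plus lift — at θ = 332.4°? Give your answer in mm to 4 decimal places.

seg 1 [0°–93.5°] dwell: s stays 0.0000
seg 2 [93.5°–253.2°] uniform, h=20: full span → s += 20 → s = 20.0000
seg 3 [253.2°–295.5°] simple-harmonic, h=-12: full span → s += -12 → s = 8.0000
seg 4 [295.5°–330.3°] dwell: s stays 8.0000
seg 5 [330.3°–360°] simple-harmonic, h=-8: θ=332.4° here. β=2.1, B=29.7. -8/2·(1 − cos(π·0.0707)) = -0.0983 → s = 7.9017
radial distance = base radius + s = 38 + 7.9017 = 45.9017

45.9017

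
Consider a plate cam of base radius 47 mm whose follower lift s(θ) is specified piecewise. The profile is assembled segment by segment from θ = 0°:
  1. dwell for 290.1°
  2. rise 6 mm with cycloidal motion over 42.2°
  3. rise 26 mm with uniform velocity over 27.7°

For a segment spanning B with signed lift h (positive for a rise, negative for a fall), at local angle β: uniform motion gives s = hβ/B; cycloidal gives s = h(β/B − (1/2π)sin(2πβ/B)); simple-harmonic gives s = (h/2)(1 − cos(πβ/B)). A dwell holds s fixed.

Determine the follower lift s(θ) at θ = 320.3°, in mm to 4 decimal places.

seg 1 [0°–290.1°] dwell: s stays 0.0000
seg 2 [290.1°–332.3°] cycloidal, h=6: θ=320.3° here. β=30.2, B=42.2. 6·(0.7156 − sin(2π·0.7156)/(2π)) = 5.2266 → s = 5.2266

5.2266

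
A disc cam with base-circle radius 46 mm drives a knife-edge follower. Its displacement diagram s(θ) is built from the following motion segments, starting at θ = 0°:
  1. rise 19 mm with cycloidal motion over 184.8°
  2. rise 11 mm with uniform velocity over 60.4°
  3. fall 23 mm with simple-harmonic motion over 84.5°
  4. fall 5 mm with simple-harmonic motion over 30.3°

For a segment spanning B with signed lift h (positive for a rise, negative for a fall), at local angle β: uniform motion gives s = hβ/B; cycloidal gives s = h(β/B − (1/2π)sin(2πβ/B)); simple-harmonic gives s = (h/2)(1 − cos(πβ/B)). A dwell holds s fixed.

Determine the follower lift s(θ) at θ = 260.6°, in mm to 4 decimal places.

seg 1 [0°–184.8°] cycloidal, h=19: full span → s += 19 → s = 19.0000
seg 2 [184.8°–245.2°] uniform, h=11: full span → s += 11 → s = 30.0000
seg 3 [245.2°–329.7°] simple-harmonic, h=-23: θ=260.6° here. β=15.4, B=84.5. -23/2·(1 − cos(π·0.1822)) = -1.8340 → s = 28.1660

28.1660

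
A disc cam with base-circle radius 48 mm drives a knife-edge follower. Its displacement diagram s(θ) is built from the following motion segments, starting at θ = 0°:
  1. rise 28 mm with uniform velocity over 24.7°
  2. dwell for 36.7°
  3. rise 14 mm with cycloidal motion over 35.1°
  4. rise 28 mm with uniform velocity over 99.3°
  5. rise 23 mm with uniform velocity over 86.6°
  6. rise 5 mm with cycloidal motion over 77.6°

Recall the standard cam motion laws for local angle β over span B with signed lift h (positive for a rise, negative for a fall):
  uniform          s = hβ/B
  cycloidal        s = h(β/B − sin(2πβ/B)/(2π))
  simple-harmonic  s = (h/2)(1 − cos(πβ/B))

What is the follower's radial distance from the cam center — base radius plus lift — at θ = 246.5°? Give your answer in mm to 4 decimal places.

seg 1 [0°–24.7°] uniform, h=28: full span → s += 28 → s = 28.0000
seg 2 [24.7°–61.4°] dwell: s stays 28.0000
seg 3 [61.4°–96.5°] cycloidal, h=14: full span → s += 14 → s = 42.0000
seg 4 [96.5°–195.8°] uniform, h=28: full span → s += 28 → s = 70.0000
seg 5 [195.8°–282.4°] uniform, h=23: θ=246.5° here. β=50.7, B=86.6. 23·50.7/86.6 = 13.4654 → s = 83.4654
radial distance = base radius + s = 48 + 83.4654 = 131.4654

131.4654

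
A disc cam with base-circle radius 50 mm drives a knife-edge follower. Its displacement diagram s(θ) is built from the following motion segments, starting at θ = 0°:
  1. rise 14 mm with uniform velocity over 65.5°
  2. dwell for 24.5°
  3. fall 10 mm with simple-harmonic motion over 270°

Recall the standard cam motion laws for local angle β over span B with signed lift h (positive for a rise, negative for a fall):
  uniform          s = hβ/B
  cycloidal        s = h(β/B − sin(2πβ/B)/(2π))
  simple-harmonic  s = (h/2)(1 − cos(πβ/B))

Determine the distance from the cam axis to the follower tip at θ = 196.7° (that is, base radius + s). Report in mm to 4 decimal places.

seg 1 [0°–65.5°] uniform, h=14: full span → s += 14 → s = 14.0000
seg 2 [65.5°–90°] dwell: s stays 14.0000
seg 3 [90°–360°] simple-harmonic, h=-10: θ=196.7° here. β=106.7, B=270. -10/2·(1 − cos(π·0.3952)) = -3.3832 → s = 10.6168
radial distance = base radius + s = 50 + 10.6168 = 60.6168

60.6168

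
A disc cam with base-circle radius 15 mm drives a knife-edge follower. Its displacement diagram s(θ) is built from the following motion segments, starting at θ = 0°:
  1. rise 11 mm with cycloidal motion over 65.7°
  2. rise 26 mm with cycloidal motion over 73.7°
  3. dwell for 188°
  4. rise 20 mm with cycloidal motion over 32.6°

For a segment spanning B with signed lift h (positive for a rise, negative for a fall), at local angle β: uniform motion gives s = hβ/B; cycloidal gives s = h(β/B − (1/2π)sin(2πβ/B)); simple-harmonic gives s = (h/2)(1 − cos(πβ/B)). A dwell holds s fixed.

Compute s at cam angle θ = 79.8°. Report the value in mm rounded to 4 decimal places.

seg 1 [0°–65.7°] cycloidal, h=11: full span → s += 11 → s = 11.0000
seg 2 [65.7°–139.4°] cycloidal, h=26: θ=79.8° here. β=14.1, B=73.7. 26·(0.1913 − sin(2π·0.1913)/(2π)) = 1.1143 → s = 12.1143

12.1143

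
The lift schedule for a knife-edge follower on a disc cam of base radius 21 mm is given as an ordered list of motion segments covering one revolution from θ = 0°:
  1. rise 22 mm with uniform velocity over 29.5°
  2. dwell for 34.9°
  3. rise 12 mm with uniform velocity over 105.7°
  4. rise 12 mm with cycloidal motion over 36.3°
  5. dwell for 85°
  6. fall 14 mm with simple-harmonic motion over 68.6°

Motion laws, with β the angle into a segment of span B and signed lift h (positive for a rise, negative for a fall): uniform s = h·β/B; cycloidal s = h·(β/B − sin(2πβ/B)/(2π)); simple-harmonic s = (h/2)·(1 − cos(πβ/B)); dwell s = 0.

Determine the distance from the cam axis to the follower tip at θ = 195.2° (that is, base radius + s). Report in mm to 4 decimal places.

seg 1 [0°–29.5°] uniform, h=22: full span → s += 22 → s = 22.0000
seg 2 [29.5°–64.4°] dwell: s stays 22.0000
seg 3 [64.4°–170.1°] uniform, h=12: full span → s += 12 → s = 34.0000
seg 4 [170.1°–206.4°] cycloidal, h=12: θ=195.2° here. β=25.1, B=36.3. 12·(0.6915 − sin(2π·0.6915)/(2π)) = 10.0796 → s = 44.0796
radial distance = base radius + s = 21 + 44.0796 = 65.0796

65.0796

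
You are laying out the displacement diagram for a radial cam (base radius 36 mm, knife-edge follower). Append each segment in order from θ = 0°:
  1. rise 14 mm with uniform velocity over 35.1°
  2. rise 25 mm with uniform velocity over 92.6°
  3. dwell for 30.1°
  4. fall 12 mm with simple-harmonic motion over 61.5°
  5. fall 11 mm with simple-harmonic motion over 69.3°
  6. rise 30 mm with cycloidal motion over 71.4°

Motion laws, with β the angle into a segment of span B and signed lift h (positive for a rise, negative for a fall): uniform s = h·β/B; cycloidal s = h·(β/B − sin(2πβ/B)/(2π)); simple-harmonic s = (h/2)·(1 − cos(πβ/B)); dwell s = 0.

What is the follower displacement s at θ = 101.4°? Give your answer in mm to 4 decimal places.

seg 1 [0°–35.1°] uniform, h=14: full span → s += 14 → s = 14.0000
seg 2 [35.1°–127.7°] uniform, h=25: θ=101.4° here. β=66.3, B=92.6. 25·66.3/92.6 = 17.8996 → s = 31.8996

31.8996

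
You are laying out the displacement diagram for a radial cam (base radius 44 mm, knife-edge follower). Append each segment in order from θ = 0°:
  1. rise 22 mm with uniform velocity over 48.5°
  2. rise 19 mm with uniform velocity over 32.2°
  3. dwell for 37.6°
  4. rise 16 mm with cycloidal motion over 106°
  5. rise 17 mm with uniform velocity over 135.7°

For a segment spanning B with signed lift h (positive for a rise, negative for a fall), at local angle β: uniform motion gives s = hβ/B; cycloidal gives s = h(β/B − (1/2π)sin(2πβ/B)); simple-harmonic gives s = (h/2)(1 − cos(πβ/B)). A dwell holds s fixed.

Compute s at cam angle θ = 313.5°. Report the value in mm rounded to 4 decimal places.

seg 1 [0°–48.5°] uniform, h=22: full span → s += 22 → s = 22.0000
seg 2 [48.5°–80.7°] uniform, h=19: full span → s += 19 → s = 41.0000
seg 3 [80.7°–118.3°] dwell: s stays 41.0000
seg 4 [118.3°–224.3°] cycloidal, h=16: full span → s += 16 → s = 57.0000
seg 5 [224.3°–360°] uniform, h=17: θ=313.5° here. β=89.2, B=135.7. 17·89.2/135.7 = 11.1746 → s = 68.1746

68.1746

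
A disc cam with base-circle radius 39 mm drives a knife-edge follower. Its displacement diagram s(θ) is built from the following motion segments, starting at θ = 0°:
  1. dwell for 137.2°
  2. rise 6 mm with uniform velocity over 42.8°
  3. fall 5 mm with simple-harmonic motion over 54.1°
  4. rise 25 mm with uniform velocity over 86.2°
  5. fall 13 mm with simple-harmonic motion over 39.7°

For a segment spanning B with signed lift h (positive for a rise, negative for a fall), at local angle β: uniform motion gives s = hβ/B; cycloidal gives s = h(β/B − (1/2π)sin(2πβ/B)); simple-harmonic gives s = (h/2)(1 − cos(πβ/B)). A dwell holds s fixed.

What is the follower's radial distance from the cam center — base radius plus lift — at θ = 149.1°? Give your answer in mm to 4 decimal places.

seg 1 [0°–137.2°] dwell: s stays 0.0000
seg 2 [137.2°–180°] uniform, h=6: θ=149.1° here. β=11.9, B=42.8. 6·11.9/42.8 = 1.6682 → s = 1.6682
radial distance = base radius + s = 39 + 1.6682 = 40.6682

40.6682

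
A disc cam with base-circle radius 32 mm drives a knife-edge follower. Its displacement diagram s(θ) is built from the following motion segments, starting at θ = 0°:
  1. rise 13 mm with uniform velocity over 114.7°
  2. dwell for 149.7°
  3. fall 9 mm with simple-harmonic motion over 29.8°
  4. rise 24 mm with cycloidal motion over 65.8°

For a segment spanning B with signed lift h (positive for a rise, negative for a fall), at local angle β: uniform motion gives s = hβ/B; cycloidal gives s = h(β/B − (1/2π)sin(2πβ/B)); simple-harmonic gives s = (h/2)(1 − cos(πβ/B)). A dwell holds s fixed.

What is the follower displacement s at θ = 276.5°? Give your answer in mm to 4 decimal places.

seg 1 [0°–114.7°] uniform, h=13: full span → s += 13 → s = 13.0000
seg 2 [114.7°–264.4°] dwell: s stays 13.0000
seg 3 [264.4°–294.2°] simple-harmonic, h=-9: θ=276.5° here. β=12.1, B=29.8. -9/2·(1 − cos(π·0.4060)) = -3.1909 → s = 9.8091

9.8091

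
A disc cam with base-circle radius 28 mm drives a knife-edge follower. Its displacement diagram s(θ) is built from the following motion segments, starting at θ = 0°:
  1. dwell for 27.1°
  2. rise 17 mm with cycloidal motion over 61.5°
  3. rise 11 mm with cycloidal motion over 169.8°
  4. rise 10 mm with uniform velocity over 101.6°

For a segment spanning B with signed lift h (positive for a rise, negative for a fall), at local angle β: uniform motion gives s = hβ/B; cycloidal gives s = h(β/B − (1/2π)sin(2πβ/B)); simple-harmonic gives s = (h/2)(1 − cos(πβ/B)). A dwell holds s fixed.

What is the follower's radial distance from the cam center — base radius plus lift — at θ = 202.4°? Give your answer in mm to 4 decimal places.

seg 1 [0°–27.1°] dwell: s stays 0.0000
seg 2 [27.1°–88.6°] cycloidal, h=17: full span → s += 17 → s = 17.0000
seg 3 [88.6°–258.4°] cycloidal, h=11: θ=202.4° here. β=113.8, B=169.8. 11·(0.6702 − sin(2π·0.6702)/(2π)) = 8.9074 → s = 25.9074
radial distance = base radius + s = 28 + 25.9074 = 53.9074

53.9074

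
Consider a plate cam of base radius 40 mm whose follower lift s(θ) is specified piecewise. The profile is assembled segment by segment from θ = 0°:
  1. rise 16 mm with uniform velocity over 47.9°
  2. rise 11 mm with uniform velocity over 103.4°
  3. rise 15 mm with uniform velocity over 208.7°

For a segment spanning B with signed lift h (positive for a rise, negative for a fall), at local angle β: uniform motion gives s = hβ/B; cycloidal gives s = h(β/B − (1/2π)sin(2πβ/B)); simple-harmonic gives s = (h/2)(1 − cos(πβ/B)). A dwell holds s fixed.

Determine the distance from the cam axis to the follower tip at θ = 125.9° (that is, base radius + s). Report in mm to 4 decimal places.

seg 1 [0°–47.9°] uniform, h=16: full span → s += 16 → s = 16.0000
seg 2 [47.9°–151.3°] uniform, h=11: θ=125.9° here. β=78, B=103.4. 11·78/103.4 = 8.2979 → s = 24.2979
radial distance = base radius + s = 40 + 24.2979 = 64.2979

64.2979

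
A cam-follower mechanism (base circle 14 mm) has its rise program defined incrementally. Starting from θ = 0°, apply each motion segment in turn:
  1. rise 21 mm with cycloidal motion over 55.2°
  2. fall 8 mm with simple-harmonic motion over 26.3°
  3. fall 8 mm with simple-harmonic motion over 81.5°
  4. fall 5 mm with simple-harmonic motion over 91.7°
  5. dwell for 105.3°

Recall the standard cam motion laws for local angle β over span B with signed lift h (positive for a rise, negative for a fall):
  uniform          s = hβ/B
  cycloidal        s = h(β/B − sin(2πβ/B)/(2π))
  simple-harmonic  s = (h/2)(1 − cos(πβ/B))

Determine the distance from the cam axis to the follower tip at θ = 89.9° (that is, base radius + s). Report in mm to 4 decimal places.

seg 1 [0°–55.2°] cycloidal, h=21: full span → s += 21 → s = 21.0000
seg 2 [55.2°–81.5°] simple-harmonic, h=-8: full span → s += -8 → s = 13.0000
seg 3 [81.5°–163°] simple-harmonic, h=-8: θ=89.9° here. β=8.4, B=81.5. -8/2·(1 − cos(π·0.1031)) = -0.2079 → s = 12.7921
radial distance = base radius + s = 14 + 12.7921 = 26.7921

26.7921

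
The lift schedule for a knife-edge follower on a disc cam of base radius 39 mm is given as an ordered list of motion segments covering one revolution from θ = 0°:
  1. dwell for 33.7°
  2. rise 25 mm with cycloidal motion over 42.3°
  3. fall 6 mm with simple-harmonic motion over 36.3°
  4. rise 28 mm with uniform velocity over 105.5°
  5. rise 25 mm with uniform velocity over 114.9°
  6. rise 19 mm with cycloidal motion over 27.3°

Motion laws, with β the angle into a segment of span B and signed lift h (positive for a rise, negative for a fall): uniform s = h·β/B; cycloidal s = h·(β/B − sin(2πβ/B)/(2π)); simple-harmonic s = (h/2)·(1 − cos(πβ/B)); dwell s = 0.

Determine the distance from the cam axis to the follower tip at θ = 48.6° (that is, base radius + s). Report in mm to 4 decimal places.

seg 1 [0°–33.7°] dwell: s stays 0.0000
seg 2 [33.7°–76°] cycloidal, h=25: θ=48.6° here. β=14.9, B=42.3. 25·(0.3522 − sin(2π·0.3522)/(2π)) = 5.6205 → s = 5.6205
radial distance = base radius + s = 39 + 5.6205 = 44.6205

44.6205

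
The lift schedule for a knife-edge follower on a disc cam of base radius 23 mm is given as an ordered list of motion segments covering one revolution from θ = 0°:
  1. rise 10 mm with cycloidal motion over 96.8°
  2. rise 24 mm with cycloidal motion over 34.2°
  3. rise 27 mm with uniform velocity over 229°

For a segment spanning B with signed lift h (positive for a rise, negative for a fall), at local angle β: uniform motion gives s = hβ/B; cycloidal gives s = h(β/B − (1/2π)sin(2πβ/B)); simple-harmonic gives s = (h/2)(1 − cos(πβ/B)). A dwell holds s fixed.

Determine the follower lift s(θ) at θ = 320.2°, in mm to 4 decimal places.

seg 1 [0°–96.8°] cycloidal, h=10: full span → s += 10 → s = 10.0000
seg 2 [96.8°–131°] cycloidal, h=24: full span → s += 24 → s = 34.0000
seg 3 [131°–360°] uniform, h=27: θ=320.2° here. β=189.2, B=229. 27·189.2/229 = 22.3074 → s = 56.3074

56.3074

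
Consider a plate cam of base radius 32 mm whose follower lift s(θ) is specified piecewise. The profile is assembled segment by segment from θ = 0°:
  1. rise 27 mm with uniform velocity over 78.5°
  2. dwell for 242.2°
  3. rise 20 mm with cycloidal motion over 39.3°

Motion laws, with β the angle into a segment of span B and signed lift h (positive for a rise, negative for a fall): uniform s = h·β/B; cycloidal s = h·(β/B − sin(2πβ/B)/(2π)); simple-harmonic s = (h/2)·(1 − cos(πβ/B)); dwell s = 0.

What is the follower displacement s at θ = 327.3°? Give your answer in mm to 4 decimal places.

seg 1 [0°–78.5°] uniform, h=27: full span → s += 27 → s = 27.0000
seg 2 [78.5°–320.7°] dwell: s stays 27.0000
seg 3 [320.7°–360°] cycloidal, h=20: θ=327.3° here. β=6.6, B=39.3. 20·(0.1679 − sin(2π·0.1679)/(2π)) = 0.5895 → s = 27.5895

27.5895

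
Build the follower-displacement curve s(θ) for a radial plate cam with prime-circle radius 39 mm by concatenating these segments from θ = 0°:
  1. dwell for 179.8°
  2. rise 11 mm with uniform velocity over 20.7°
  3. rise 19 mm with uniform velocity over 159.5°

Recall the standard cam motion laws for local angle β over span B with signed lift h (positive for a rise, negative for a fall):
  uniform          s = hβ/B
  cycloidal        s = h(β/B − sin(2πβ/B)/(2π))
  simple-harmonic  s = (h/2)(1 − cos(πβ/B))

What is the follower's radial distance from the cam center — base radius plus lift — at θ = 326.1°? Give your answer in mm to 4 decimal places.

seg 1 [0°–179.8°] dwell: s stays 0.0000
seg 2 [179.8°–200.5°] uniform, h=11: full span → s += 11 → s = 11.0000
seg 3 [200.5°–360°] uniform, h=19: θ=326.1° here. β=125.6, B=159.5. 19·125.6/159.5 = 14.9618 → s = 25.9618
radial distance = base radius + s = 39 + 25.9618 = 64.9618

64.9618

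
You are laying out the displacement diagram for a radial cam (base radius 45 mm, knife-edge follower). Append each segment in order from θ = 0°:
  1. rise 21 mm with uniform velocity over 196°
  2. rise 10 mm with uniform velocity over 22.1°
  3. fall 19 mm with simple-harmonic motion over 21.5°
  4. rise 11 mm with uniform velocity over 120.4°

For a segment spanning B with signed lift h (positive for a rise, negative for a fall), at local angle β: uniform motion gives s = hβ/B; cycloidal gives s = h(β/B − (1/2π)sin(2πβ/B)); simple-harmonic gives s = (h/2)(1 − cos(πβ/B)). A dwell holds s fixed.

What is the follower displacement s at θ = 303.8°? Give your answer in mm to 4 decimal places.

seg 1 [0°–196°] uniform, h=21: full span → s += 21 → s = 21.0000
seg 2 [196°–218.1°] uniform, h=10: full span → s += 10 → s = 31.0000
seg 3 [218.1°–239.6°] simple-harmonic, h=-19: full span → s += -19 → s = 12.0000
seg 4 [239.6°–360°] uniform, h=11: θ=303.8° here. β=64.2, B=120.4. 11·64.2/120.4 = 5.8654 → s = 17.8654

17.8654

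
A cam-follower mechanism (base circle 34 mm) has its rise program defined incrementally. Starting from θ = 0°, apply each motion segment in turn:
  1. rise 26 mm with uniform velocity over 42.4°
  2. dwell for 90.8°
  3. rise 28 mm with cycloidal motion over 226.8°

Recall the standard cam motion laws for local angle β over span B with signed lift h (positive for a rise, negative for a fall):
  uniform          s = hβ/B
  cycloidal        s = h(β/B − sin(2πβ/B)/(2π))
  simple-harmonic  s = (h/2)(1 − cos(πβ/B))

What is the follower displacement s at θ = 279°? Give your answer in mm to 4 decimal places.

seg 1 [0°–42.4°] uniform, h=26: full span → s += 26 → s = 26.0000
seg 2 [42.4°–133.2°] dwell: s stays 26.0000
seg 3 [133.2°–360°] cycloidal, h=28: θ=279° here. β=145.8, B=226.8. 28·(0.6429 − sin(2π·0.6429)/(2π)) = 21.4841 → s = 47.4841

47.4841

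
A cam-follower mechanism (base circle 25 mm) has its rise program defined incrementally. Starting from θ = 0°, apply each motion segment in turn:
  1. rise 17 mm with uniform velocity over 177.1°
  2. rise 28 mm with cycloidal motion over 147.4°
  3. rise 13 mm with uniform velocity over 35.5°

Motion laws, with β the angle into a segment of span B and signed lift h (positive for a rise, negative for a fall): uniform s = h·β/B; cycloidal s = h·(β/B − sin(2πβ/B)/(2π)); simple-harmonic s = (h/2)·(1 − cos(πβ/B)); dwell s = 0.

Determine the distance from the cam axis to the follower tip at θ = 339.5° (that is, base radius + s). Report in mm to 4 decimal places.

seg 1 [0°–177.1°] uniform, h=17: full span → s += 17 → s = 17.0000
seg 2 [177.1°–324.5°] cycloidal, h=28: full span → s += 28 → s = 45.0000
seg 3 [324.5°–360°] uniform, h=13: θ=339.5° here. β=15, B=35.5. 13·15/35.5 = 5.4930 → s = 50.4930
radial distance = base radius + s = 25 + 50.4930 = 75.4930

75.4930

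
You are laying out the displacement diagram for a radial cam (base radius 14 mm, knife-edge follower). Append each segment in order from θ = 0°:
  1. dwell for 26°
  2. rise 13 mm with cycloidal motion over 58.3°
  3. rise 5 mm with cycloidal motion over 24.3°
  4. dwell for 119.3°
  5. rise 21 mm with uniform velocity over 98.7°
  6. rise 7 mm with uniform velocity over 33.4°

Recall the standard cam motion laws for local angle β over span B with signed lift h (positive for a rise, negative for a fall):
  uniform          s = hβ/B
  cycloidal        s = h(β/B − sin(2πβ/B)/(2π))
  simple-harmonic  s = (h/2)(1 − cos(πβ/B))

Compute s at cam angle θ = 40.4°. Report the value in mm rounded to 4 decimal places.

seg 1 [0°–26°] dwell: s stays 0.0000
seg 2 [26°–84.3°] cycloidal, h=13: θ=40.4° here. β=14.4, B=58.3. 13·(0.2470 − sin(2π·0.2470)/(2π)) = 1.1423 → s = 1.1423

1.1423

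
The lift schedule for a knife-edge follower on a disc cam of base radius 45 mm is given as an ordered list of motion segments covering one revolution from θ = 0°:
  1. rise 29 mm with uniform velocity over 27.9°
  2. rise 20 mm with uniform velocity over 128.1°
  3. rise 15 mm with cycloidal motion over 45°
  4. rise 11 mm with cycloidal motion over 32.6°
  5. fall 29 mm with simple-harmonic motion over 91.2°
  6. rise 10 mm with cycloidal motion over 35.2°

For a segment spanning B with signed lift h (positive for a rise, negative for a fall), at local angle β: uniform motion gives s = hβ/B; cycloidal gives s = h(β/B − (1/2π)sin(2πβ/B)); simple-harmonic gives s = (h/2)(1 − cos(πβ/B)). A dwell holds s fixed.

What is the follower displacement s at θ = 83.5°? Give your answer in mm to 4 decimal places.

seg 1 [0°–27.9°] uniform, h=29: full span → s += 29 → s = 29.0000
seg 2 [27.9°–156°] uniform, h=20: θ=83.5° here. β=55.6, B=128.1. 20·55.6/128.1 = 8.6807 → s = 37.6807

37.6807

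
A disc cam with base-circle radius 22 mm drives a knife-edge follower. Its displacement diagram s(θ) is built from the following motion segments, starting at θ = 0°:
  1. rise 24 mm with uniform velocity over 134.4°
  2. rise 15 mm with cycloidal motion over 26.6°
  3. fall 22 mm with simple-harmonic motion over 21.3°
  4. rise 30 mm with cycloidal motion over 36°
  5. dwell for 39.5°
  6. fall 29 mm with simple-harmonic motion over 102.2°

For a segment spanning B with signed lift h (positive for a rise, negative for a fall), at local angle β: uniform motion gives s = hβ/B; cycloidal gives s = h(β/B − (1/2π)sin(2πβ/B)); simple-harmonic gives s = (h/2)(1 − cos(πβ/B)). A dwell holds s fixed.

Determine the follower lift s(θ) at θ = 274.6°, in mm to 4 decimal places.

seg 1 [0°–134.4°] uniform, h=24: full span → s += 24 → s = 24.0000
seg 2 [134.4°–161°] cycloidal, h=15: full span → s += 15 → s = 39.0000
seg 3 [161°–182.3°] simple-harmonic, h=-22: full span → s += -22 → s = 17.0000
seg 4 [182.3°–218.3°] cycloidal, h=30: full span → s += 30 → s = 47.0000
seg 5 [218.3°–257.8°] dwell: s stays 47.0000
seg 6 [257.8°–360°] simple-harmonic, h=-29: θ=274.6° here. β=16.8, B=102.2. -29/2·(1 − cos(π·0.1644)) = -1.8910 → s = 45.1090

45.1090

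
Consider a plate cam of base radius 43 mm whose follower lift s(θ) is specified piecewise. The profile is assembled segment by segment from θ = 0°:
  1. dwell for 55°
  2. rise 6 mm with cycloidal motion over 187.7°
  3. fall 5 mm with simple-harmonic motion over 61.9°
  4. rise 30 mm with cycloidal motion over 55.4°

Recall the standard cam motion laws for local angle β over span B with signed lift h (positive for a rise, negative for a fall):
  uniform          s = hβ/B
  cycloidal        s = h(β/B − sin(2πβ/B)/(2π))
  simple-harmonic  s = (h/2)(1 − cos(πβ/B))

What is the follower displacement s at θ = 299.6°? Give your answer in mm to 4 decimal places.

seg 1 [0°–55°] dwell: s stays 0.0000
seg 2 [55°–242.7°] cycloidal, h=6: full span → s += 6 → s = 6.0000
seg 3 [242.7°–304.6°] simple-harmonic, h=-5: θ=299.6° here. β=56.9, B=61.9. -5/2·(1 − cos(π·0.9192)) = -4.9199 → s = 1.0801

1.0801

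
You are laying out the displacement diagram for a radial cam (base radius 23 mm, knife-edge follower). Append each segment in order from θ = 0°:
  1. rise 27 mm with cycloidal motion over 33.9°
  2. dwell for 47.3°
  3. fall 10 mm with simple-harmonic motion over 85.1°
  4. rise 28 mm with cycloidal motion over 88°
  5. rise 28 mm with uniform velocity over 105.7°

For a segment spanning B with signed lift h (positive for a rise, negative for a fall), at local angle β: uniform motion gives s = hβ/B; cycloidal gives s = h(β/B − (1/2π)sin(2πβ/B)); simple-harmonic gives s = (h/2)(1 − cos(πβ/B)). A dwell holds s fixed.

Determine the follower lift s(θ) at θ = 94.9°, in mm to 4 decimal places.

seg 1 [0°–33.9°] cycloidal, h=27: full span → s += 27 → s = 27.0000
seg 2 [33.9°–81.2°] dwell: s stays 27.0000
seg 3 [81.2°–166.3°] simple-harmonic, h=-10: θ=94.9° here. β=13.7, B=85.1. -10/2·(1 − cos(π·0.1610)) = -0.6260 → s = 26.3740

26.3740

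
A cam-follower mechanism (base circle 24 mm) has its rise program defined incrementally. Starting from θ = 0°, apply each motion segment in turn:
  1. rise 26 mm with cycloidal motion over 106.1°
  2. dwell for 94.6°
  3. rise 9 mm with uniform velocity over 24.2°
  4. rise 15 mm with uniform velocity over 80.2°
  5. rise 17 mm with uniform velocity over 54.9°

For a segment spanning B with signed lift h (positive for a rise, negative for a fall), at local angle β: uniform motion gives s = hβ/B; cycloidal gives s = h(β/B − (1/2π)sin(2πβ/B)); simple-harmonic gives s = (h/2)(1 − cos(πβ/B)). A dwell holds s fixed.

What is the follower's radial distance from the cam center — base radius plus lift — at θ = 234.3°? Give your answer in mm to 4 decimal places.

seg 1 [0°–106.1°] cycloidal, h=26: full span → s += 26 → s = 26.0000
seg 2 [106.1°–200.7°] dwell: s stays 26.0000
seg 3 [200.7°–224.9°] uniform, h=9: full span → s += 9 → s = 35.0000
seg 4 [224.9°–305.1°] uniform, h=15: θ=234.3° here. β=9.4, B=80.2. 15·9.4/80.2 = 1.7581 → s = 36.7581
radial distance = base radius + s = 24 + 36.7581 = 60.7581

60.7581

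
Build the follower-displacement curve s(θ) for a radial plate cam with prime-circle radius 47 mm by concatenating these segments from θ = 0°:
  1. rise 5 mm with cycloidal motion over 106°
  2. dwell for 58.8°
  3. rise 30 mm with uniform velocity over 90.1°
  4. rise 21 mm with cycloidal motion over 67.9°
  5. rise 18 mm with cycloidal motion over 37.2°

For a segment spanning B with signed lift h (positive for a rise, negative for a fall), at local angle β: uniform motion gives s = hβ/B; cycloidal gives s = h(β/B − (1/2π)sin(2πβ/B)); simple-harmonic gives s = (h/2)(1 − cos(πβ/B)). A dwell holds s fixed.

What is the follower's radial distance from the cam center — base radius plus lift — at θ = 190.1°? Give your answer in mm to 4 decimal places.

seg 1 [0°–106°] cycloidal, h=5: full span → s += 5 → s = 5.0000
seg 2 [106°–164.8°] dwell: s stays 5.0000
seg 3 [164.8°–254.9°] uniform, h=30: θ=190.1° here. β=25.3, B=90.1. 30·25.3/90.1 = 8.4240 → s = 13.4240
radial distance = base radius + s = 47 + 13.4240 = 60.4240

60.4240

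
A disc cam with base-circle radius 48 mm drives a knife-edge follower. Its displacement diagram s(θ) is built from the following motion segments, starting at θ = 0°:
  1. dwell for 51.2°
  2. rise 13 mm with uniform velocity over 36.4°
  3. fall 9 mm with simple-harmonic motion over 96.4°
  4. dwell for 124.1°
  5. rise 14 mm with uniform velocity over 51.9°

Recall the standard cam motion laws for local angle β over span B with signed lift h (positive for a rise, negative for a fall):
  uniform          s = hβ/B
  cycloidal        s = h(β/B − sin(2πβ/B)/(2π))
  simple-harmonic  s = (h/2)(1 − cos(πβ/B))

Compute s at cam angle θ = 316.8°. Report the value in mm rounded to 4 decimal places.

seg 1 [0°–51.2°] dwell: s stays 0.0000
seg 2 [51.2°–87.6°] uniform, h=13: full span → s += 13 → s = 13.0000
seg 3 [87.6°–184°] simple-harmonic, h=-9: full span → s += -9 → s = 4.0000
seg 4 [184°–308.1°] dwell: s stays 4.0000
seg 5 [308.1°–360°] uniform, h=14: θ=316.8° here. β=8.7, B=51.9. 14·8.7/51.9 = 2.3468 → s = 6.3468

6.3468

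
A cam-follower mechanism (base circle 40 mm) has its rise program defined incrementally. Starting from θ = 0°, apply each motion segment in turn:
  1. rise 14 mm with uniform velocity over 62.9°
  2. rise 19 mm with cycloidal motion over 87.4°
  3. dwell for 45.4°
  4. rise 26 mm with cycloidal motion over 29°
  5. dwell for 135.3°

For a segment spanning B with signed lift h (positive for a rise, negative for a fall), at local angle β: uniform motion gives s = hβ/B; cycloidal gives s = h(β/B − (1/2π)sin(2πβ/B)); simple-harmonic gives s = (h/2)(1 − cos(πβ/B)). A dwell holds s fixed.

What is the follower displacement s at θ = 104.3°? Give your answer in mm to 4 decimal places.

seg 1 [0°–62.9°] uniform, h=14: full span → s += 14 → s = 14.0000
seg 2 [62.9°–150.3°] cycloidal, h=19: θ=104.3° here. β=41.4, B=87.4. 19·(0.4737 − sin(2π·0.4737)/(2π)) = 8.5023 → s = 22.5023

22.5023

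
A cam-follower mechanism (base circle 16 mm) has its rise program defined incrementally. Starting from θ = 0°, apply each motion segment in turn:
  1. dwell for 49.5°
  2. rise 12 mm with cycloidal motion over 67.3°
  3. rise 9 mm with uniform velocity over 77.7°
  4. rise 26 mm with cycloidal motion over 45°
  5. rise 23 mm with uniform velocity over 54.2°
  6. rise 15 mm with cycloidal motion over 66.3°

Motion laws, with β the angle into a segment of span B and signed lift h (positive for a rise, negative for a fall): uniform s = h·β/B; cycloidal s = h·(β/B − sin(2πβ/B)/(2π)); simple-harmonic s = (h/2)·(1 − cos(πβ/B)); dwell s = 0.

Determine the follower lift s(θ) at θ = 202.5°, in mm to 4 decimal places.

seg 1 [0°–49.5°] dwell: s stays 0.0000
seg 2 [49.5°–116.8°] cycloidal, h=12: full span → s += 12 → s = 12.0000
seg 3 [116.8°–194.5°] uniform, h=9: full span → s += 9 → s = 21.0000
seg 4 [194.5°–239.5°] cycloidal, h=26: θ=202.5° here. β=8, B=45. 26·(0.1778 − sin(2π·0.1778)/(2π)) = 0.9030 → s = 21.9030

21.9030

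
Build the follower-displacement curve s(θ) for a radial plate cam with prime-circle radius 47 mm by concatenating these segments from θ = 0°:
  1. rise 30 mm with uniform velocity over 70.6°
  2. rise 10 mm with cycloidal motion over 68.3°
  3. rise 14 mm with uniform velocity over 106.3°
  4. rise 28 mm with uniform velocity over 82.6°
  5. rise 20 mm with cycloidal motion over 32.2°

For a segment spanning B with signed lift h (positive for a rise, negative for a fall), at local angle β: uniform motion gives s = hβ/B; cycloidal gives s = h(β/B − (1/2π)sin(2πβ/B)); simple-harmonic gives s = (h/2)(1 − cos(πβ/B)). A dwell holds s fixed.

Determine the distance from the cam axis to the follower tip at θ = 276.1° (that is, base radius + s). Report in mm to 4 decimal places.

seg 1 [0°–70.6°] uniform, h=30: full span → s += 30 → s = 30.0000
seg 2 [70.6°–138.9°] cycloidal, h=10: full span → s += 10 → s = 40.0000
seg 3 [138.9°–245.2°] uniform, h=14: full span → s += 14 → s = 54.0000
seg 4 [245.2°–327.8°] uniform, h=28: θ=276.1° here. β=30.9, B=82.6. 28·30.9/82.6 = 10.4746 → s = 64.4746
radial distance = base radius + s = 47 + 64.4746 = 111.4746

111.4746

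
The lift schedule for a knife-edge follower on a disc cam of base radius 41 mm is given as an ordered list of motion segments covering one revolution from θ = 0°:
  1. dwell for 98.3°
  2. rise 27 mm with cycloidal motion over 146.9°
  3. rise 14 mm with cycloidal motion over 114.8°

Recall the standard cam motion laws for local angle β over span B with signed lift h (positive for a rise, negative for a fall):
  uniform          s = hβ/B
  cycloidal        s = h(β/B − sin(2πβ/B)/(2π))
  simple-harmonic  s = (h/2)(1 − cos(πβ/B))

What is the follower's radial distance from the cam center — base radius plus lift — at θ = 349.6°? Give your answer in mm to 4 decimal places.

seg 1 [0°–98.3°] dwell: s stays 0.0000
seg 2 [98.3°–245.2°] cycloidal, h=27: full span → s += 27 → s = 27.0000
seg 3 [245.2°–360°] cycloidal, h=14: θ=349.6° here. β=104.4, B=114.8. 14·(0.9094 − sin(2π·0.9094)/(2π)) = 13.9326 → s = 40.9326
radial distance = base radius + s = 41 + 40.9326 = 81.9326

81.9326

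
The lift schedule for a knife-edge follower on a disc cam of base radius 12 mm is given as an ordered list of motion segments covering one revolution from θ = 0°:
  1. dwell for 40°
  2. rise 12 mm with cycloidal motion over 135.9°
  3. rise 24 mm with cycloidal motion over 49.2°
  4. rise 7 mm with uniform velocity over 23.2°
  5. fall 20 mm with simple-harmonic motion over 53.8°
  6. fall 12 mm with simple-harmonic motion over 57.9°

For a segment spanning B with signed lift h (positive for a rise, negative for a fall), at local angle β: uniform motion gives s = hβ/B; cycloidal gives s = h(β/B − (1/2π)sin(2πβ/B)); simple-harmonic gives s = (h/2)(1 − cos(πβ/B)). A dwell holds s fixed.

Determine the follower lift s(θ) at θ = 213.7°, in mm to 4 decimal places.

seg 1 [0°–40°] dwell: s stays 0.0000
seg 2 [40°–175.9°] cycloidal, h=12: full span → s += 12 → s = 12.0000
seg 3 [175.9°–225.1°] cycloidal, h=24: θ=213.7° here. β=37.8, B=49.2. 24·(0.7683 − sin(2π·0.7683)/(2π)) = 22.2335 → s = 34.2335

34.2335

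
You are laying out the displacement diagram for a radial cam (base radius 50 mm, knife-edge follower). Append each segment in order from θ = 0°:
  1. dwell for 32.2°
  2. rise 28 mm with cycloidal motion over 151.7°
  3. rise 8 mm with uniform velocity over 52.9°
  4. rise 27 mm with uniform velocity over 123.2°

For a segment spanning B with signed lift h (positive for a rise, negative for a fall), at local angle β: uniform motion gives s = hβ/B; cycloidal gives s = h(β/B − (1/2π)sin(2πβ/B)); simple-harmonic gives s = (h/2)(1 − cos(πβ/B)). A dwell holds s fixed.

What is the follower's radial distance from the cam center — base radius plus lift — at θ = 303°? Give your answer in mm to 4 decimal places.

seg 1 [0°–32.2°] dwell: s stays 0.0000
seg 2 [32.2°–183.9°] cycloidal, h=28: full span → s += 28 → s = 28.0000
seg 3 [183.9°–236.8°] uniform, h=8: full span → s += 8 → s = 36.0000
seg 4 [236.8°–360°] uniform, h=27: θ=303° here. β=66.2, B=123.2. 27·66.2/123.2 = 14.5081 → s = 50.5081
radial distance = base radius + s = 50 + 50.5081 = 100.5081

100.5081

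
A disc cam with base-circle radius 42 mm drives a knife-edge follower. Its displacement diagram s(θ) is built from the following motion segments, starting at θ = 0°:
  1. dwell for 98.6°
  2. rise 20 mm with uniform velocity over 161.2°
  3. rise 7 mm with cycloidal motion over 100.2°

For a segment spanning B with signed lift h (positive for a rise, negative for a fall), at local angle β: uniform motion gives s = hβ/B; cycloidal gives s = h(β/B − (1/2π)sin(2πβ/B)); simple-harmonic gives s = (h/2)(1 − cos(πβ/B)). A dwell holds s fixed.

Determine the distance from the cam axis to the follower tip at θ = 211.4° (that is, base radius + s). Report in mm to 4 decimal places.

seg 1 [0°–98.6°] dwell: s stays 0.0000
seg 2 [98.6°–259.8°] uniform, h=20: θ=211.4° here. β=112.8, B=161.2. 20·112.8/161.2 = 13.9950 → s = 13.9950
radial distance = base radius + s = 42 + 13.9950 = 55.9950

55.9950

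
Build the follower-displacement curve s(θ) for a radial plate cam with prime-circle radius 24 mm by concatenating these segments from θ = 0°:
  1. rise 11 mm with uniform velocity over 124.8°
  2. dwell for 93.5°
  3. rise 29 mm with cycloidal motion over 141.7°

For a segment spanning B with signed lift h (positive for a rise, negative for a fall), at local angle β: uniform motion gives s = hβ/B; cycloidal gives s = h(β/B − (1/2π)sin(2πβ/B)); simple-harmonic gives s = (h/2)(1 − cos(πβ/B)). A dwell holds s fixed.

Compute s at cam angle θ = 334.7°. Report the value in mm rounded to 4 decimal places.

seg 1 [0°–124.8°] uniform, h=11: full span → s += 11 → s = 11.0000
seg 2 [124.8°–218.3°] dwell: s stays 11.0000
seg 3 [218.3°–360°] cycloidal, h=29: θ=334.7° here. β=116.4, B=141.7. 29·(0.8215 − sin(2π·0.8215)/(2π)) = 27.9803 → s = 38.9803

38.9803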